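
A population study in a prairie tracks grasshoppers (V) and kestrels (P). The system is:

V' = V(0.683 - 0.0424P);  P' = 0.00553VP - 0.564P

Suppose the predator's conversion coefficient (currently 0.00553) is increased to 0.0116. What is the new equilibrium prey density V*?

At the interior fixed point, setting dP/dt = 0 with P > 0 fixes V* = (predator death rate)/(VP coefficient) — independent of the other coefficients.
With the change, V* = 0.564/0.0116 = 48.6; it falls from 102.

V* ≈ 48.6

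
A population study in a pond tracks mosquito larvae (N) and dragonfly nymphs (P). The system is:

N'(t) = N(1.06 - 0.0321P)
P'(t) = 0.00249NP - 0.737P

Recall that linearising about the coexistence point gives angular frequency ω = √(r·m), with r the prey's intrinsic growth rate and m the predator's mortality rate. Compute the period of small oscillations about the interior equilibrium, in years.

Here r = 1.06 and m = 0.737, so r·m = 0.781.
ω = √0.781 = 0.884 per year, hence T = 2π/ω ≈ 7.11 years.

T ≈ 7.11 years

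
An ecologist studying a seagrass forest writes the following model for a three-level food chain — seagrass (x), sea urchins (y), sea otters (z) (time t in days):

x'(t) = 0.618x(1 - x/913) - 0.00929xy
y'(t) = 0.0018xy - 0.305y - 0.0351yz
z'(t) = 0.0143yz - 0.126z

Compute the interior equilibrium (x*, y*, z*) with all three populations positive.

x* ≈ 792, y* ≈ 8.81, z* ≈ 31.9

From dz/dt = 0: 0.0143y* = 0.126, so y* = 8.81.
From dx/dt = 0: 0.618(1 - x*/913) = 0.00929·8.81, giving x* = 913·(1 - 0.132) = 792.
From dy/dt = 0: 0.0018·792 - 0.305 = 0.0351z*, so z* = 1.12/0.0351 = 31.9.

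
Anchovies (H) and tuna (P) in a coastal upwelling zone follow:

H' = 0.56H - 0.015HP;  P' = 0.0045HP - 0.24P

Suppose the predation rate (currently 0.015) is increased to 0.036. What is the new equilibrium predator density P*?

P* ≈ 15.6

At the interior fixed point, setting dH/dt = 0 with H > 0 fixes P* = (prey growth rate)/(HP coefficient) — independent of the other coefficients.
With the change, P* = 0.56/0.036 = 15.6; it falls from 37.3.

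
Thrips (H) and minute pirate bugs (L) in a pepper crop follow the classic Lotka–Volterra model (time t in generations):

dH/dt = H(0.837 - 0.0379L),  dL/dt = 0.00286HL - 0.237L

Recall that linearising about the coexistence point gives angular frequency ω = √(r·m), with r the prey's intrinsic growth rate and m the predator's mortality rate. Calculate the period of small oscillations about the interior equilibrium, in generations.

Here r = 0.837 and m = 0.237, so r·m = 0.198.
ω = √0.198 = 0.445 per generation, hence T = 2π/ω ≈ 14.1 generations.

T ≈ 14.1 generations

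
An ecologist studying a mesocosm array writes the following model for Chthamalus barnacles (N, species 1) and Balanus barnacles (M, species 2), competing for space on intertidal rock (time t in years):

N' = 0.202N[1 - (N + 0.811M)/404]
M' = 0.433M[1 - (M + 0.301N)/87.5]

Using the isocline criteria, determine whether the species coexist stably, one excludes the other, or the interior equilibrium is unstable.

species 1 excludes species 2

Compare the nullcline intercepts: K1/α12 = 404/0.811 = 498 > K2 = 87.5; K2/α21 = 87.5/0.301 = 291 < K1 = 404.
Since the inequalities point opposite ways, species 1 can invade but species 2 cannot.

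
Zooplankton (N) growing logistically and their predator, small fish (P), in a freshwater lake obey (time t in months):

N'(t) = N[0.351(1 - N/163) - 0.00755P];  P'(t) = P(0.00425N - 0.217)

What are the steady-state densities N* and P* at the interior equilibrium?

N* ≈ 51.1, P* ≈ 31.9

From dP/dt = 0 with P > 0: 0.00425N* = 0.217, so N* = 51.1.
Substitute into dN/dt = 0: 0.351(1 - 51.1/163) = 0.00755P*.
The bracket is 0.687, giving P* = 0.241/0.00755 = 31.9.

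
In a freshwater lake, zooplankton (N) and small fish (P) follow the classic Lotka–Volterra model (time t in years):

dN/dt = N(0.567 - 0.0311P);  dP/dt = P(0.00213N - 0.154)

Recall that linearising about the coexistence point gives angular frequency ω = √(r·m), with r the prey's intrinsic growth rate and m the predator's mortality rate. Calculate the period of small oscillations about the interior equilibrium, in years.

Here r = 0.567 and m = 0.154, so r·m = 0.0873.
ω = √0.0873 = 0.295 per year, hence T = 2π/ω ≈ 21.3 years.

T ≈ 21.3 years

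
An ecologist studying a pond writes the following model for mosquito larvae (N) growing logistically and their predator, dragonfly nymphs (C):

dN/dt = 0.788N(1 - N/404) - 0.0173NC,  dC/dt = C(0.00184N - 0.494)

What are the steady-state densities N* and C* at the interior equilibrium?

From dC/dt = 0 with C > 0: 0.00184N* = 0.494, so N* = 268.
Substitute into dN/dt = 0: 0.788(1 - 268/404) = 0.0173C*.
The bracket is 0.335, giving C* = 0.264/0.0173 = 15.3.

N* ≈ 268, C* ≈ 15.3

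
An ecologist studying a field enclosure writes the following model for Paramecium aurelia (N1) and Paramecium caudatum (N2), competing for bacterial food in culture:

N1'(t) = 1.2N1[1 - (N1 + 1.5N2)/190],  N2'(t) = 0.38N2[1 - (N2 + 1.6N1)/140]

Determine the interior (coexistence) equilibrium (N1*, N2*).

Setting both brackets to zero gives the nullclines N1 + 1.5N2 = 190 and 1.6N1 + N2 = 140.
Substituting N2 = 140 - 1.6N1 into the first: N1(1 - 1.5·1.6) = 190 - 1.5·140.
So N1* = -20/-1.4 = 14.3, and then N2* = 140 - 1.6·14.3 = 117.

N1* ≈ 14.3, N2* ≈ 117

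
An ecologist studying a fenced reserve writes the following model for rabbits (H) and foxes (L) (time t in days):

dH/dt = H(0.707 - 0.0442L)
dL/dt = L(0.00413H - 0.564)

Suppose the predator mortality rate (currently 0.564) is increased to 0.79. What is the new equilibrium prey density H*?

H* ≈ 191

At the interior fixed point, setting dL/dt = 0 with L > 0 fixes H* = (predator death rate)/(HL coefficient) — independent of the other coefficients.
With the change, H* = 0.79/0.00413 = 191; it rises from 137.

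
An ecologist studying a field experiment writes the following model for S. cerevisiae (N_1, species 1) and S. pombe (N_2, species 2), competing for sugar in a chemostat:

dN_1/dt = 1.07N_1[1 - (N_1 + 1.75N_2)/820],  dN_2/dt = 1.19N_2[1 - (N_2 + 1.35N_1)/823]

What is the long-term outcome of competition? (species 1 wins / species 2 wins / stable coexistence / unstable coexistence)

unstable coexistence (outcome depends on initial conditions)

Compare the nullcline intercepts: K1/α12 = 820/1.75 = 469 < K2 = 823; K2/α21 = 823/1.35 = 610 < K1 = 820.
Since both are reversed, neither can invade when rare; the interior point is a saddle.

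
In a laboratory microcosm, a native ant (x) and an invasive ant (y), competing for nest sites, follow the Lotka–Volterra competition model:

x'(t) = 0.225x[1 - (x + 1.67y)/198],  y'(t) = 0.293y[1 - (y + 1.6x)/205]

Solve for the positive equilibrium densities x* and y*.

x* ≈ 86.3, y* ≈ 66.9

Setting both brackets to zero gives the nullclines x + 1.67y = 198 and 1.6x + y = 205.
Substituting y = 205 - 1.6x into the first: x(1 - 1.67·1.6) = 198 - 1.67·205.
So x* = -144/-1.67 = 86.3, and then y* = 205 - 1.6·86.3 = 66.9.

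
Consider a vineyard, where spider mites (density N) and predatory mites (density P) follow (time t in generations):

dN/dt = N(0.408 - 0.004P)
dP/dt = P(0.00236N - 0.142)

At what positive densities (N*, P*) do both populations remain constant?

Set dP/dt = 0 with P > 0: 0.00236N - 0.142 = 0, so N* = 0.142/0.00236 = 60.2.
Set dN/dt = 0 with N > 0: 0.408 - 0.004P = 0, so P* = 0.408/0.004 = 102.

N* ≈ 60.2, P* ≈ 102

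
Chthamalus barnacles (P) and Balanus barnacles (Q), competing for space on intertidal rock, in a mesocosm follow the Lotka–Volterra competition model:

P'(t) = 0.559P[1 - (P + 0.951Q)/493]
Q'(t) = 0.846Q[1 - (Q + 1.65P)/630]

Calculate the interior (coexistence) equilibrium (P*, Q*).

Setting both brackets to zero gives the nullclines P + 0.951Q = 493 and 1.65P + Q = 630.
Substituting Q = 630 - 1.65P into the first: P(1 - 0.951·1.65) = 493 - 0.951·630.
So P* = -106/-0.569 = 186, and then Q* = 630 - 1.65·186 = 322.

P* ≈ 186, Q* ≈ 322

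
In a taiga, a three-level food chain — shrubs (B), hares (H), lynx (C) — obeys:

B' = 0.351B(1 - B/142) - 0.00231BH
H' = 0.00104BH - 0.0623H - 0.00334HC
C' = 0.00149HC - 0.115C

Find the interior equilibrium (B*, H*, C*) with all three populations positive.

B* ≈ 69.9, H* ≈ 77.2, C* ≈ 3.1

From dC/dt = 0: 0.00149H* = 0.115, so H* = 77.2.
From dB/dt = 0: 0.351(1 - B*/142) = 0.00231·77.2, giving B* = 142·(1 - 0.508) = 69.9.
From dH/dt = 0: 0.00104·69.9 - 0.0623 = 0.00334C*, so C* = 0.0104/0.00334 = 3.1.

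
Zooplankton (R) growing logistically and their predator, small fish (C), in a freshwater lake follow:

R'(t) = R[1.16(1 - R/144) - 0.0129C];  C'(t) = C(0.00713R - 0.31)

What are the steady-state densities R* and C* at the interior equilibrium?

From dC/dt = 0 with C > 0: 0.00713R* = 0.31, so R* = 43.5.
Substitute into dR/dt = 0: 1.16(1 - 43.5/144) = 0.0129C*.
The bracket is 0.698, giving C* = 0.81/0.0129 = 62.8.

R* ≈ 43.5, C* ≈ 62.8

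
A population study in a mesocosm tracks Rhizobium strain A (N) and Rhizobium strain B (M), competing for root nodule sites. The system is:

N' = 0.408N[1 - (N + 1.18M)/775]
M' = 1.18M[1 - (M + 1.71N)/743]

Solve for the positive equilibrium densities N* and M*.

N* ≈ 100, M* ≈ 572

Setting both brackets to zero gives the nullclines N + 1.18M = 775 and 1.71N + M = 743.
Substituting M = 743 - 1.71N into the first: N(1 - 1.18·1.71) = 775 - 1.18·743.
So N* = -102/-1.02 = 100, and then M* = 743 - 1.71·100 = 572.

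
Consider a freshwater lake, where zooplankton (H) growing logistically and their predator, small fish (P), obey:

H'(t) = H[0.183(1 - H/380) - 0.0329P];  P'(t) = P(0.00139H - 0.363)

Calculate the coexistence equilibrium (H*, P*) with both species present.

From dP/dt = 0 with P > 0: 0.00139H* = 0.363, so H* = 261.
Substitute into dH/dt = 0: 0.183(1 - 261/380) = 0.0329P*.
The bracket is 0.313, giving P* = 0.0572/0.0329 = 1.74.

H* ≈ 261, P* ≈ 1.74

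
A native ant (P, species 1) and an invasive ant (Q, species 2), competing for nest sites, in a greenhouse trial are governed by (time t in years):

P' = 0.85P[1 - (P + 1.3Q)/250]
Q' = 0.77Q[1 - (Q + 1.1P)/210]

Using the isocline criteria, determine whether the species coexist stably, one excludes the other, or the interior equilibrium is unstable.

Compare the nullcline intercepts: K1/α12 = 250/1.3 = 192 < K2 = 210; K2/α21 = 210/1.1 = 191 < K1 = 250.
Since both are reversed, neither can invade when rare; the interior point is a saddle.

unstable coexistence (outcome depends on initial conditions)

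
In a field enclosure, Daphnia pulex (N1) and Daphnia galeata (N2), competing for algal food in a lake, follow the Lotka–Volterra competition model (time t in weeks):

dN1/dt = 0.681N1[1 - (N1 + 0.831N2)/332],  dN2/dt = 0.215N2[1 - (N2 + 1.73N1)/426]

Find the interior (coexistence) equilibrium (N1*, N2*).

Setting both brackets to zero gives the nullclines N1 + 0.831N2 = 332 and 1.73N1 + N2 = 426.
Substituting N2 = 426 - 1.73N1 into the first: N1(1 - 0.831·1.73) = 332 - 0.831·426.
So N1* = -22/-0.438 = 50.3, and then N2* = 426 - 1.73·50.3 = 339.

N1* ≈ 50.3, N2* ≈ 339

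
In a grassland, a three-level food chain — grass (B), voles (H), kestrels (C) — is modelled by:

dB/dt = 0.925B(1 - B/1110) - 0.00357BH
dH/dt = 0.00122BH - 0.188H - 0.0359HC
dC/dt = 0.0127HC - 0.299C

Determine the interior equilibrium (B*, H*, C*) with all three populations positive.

From dC/dt = 0: 0.0127H* = 0.299, so H* = 23.5.
From dB/dt = 0: 0.925(1 - B*/1110) = 0.00357·23.5, giving B* = 1110·(1 - 0.0909) = 1010.
From dH/dt = 0: 0.00122·1010 - 0.188 = 0.0359C*, so C* = 1.04/0.0359 = 29.1.

B* ≈ 1010, H* ≈ 23.5, C* ≈ 29.1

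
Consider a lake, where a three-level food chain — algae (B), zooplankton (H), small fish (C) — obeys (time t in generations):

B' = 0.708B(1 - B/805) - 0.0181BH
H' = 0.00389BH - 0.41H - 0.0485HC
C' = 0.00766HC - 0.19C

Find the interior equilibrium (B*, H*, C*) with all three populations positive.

B* ≈ 295, H* ≈ 24.8, C* ≈ 15.2

From dC/dt = 0: 0.00766H* = 0.19, so H* = 24.8.
From dB/dt = 0: 0.708(1 - B*/805) = 0.0181·24.8, giving B* = 805·(1 - 0.634) = 295.
From dH/dt = 0: 0.00389·295 - 0.41 = 0.0485C*, so C* = 0.736/0.0485 = 15.2.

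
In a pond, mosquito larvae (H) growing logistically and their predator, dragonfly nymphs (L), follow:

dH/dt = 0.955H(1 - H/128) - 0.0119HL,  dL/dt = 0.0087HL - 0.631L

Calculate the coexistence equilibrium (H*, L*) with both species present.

H* ≈ 72.5, L* ≈ 34.8

From dL/dt = 0 with L > 0: 0.0087H* = 0.631, so H* = 72.5.
Substitute into dH/dt = 0: 0.955(1 - 72.5/128) = 0.0119L*.
The bracket is 0.433, giving L* = 0.414/0.0119 = 34.8.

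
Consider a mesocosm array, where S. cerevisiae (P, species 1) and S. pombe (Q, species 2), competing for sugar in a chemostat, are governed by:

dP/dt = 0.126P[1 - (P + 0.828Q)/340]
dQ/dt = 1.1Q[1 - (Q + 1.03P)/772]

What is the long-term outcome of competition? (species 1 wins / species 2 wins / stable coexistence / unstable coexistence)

Compare the nullcline intercepts: K1/α12 = 340/0.828 = 411 < K2 = 772; K2/α21 = 772/1.03 = 750 > K1 = 340.
Since the inequalities point opposite ways, species 2 can invade but species 1 cannot.

species 2 excludes species 1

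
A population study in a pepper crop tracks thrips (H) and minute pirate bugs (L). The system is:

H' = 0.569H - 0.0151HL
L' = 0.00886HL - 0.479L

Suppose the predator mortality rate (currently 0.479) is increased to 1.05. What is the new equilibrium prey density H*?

At the interior fixed point, setting dL/dt = 0 with L > 0 fixes H* = (predator death rate)/(HL coefficient) — independent of the other coefficients.
With the change, H* = 1.05/0.00886 = 119; it rises from 54.1.

H* ≈ 119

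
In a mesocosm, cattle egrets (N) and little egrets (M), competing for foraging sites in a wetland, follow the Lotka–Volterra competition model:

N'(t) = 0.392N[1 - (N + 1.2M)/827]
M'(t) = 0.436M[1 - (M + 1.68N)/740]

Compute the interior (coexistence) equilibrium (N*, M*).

Setting both brackets to zero gives the nullclines N + 1.2M = 827 and 1.68N + M = 740.
Substituting M = 740 - 1.68N into the first: N(1 - 1.2·1.68) = 827 - 1.2·740.
So N* = -61/-1.02 = 60, and then M* = 740 - 1.68·60 = 639.

N* ≈ 60, M* ≈ 639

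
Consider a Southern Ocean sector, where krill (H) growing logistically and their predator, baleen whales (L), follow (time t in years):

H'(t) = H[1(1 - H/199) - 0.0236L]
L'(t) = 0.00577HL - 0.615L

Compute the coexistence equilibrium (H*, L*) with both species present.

H* ≈ 107, L* ≈ 19.7

From dL/dt = 0 with L > 0: 0.00577H* = 0.615, so H* = 107.
Substitute into dH/dt = 0: 1(1 - 107/199) = 0.0236L*.
The bracket is 0.464, giving L* = 0.464/0.0236 = 19.7.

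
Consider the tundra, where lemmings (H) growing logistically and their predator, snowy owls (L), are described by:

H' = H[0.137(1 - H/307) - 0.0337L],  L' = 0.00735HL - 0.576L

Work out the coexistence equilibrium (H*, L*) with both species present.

H* ≈ 78.4, L* ≈ 3.03

From dL/dt = 0 with L > 0: 0.00735H* = 0.576, so H* = 78.4.
Substitute into dH/dt = 0: 0.137(1 - 78.4/307) = 0.0337L*.
The bracket is 0.745, giving L* = 0.102/0.0337 = 3.03.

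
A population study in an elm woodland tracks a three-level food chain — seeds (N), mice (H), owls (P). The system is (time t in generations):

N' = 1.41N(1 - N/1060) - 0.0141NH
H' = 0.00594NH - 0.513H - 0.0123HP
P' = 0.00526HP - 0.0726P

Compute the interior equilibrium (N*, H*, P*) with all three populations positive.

From dP/dt = 0: 0.00526H* = 0.0726, so H* = 13.8.
From dN/dt = 0: 1.41(1 - N*/1060) = 0.0141·13.8, giving N* = 1060·(1 - 0.138) = 914.
From dH/dt = 0: 0.00594·914 - 0.513 = 0.0123P*, so P* = 4.91/0.0123 = 400.

N* ≈ 914, H* ≈ 13.8, P* ≈ 400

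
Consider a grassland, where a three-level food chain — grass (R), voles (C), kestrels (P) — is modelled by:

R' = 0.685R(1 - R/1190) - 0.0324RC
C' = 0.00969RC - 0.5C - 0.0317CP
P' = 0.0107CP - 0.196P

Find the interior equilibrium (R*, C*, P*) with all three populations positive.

R* ≈ 159, C* ≈ 18.3, P* ≈ 32.8

From dP/dt = 0: 0.0107C* = 0.196, so C* = 18.3.
From dR/dt = 0: 0.685(1 - R*/1190) = 0.0324·18.3, giving R* = 1190·(1 - 0.866) = 159.
From dC/dt = 0: 0.00969·159 - 0.5 = 0.0317P*, so P* = 1.04/0.0317 = 32.8.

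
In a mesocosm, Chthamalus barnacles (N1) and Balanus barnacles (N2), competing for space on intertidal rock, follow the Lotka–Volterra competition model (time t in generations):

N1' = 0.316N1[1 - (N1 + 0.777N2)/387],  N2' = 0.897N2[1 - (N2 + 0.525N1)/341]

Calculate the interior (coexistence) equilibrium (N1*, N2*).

Setting both brackets to zero gives the nullclines N1 + 0.777N2 = 387 and 0.525N1 + N2 = 341.
Substituting N2 = 341 - 0.525N1 into the first: N1(1 - 0.777·0.525) = 387 - 0.777·341.
So N1* = 122/0.592 = 206, and then N2* = 341 - 0.525·206 = 233.

N1* ≈ 206, N2* ≈ 233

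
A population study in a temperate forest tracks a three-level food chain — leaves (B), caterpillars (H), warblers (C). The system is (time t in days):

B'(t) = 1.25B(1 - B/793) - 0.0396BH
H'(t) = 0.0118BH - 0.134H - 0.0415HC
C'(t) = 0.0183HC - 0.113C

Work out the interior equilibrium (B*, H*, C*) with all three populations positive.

From dC/dt = 0: 0.0183H* = 0.113, so H* = 6.17.
From dB/dt = 0: 1.25(1 - B*/793) = 0.0396·6.17, giving B* = 793·(1 - 0.196) = 638.
From dH/dt = 0: 0.0118·638 - 0.134 = 0.0415C*, so C* = 7.39/0.0415 = 178.

B* ≈ 638, H* ≈ 6.17, C* ≈ 178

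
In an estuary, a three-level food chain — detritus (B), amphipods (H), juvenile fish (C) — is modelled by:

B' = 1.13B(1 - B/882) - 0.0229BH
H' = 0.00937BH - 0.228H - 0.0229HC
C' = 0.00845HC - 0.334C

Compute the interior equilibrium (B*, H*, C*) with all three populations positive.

From dC/dt = 0: 0.00845H* = 0.334, so H* = 39.5.
From dB/dt = 0: 1.13(1 - B*/882) = 0.0229·39.5, giving B* = 882·(1 - 0.801) = 175.
From dH/dt = 0: 0.00937·175 - 0.228 = 0.0229C*, so C* = 1.42/0.0229 = 61.9.

B* ≈ 175, H* ≈ 39.5, C* ≈ 61.9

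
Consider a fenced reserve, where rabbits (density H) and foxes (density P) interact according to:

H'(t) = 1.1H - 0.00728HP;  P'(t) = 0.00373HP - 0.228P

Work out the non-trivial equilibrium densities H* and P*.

Set dP/dt = 0 with P > 0: 0.00373H - 0.228 = 0, so H* = 0.228/0.00373 = 61.1.
Set dH/dt = 0 with H > 0: 1.1 - 0.00728P = 0, so P* = 1.1/0.00728 = 151.

H* ≈ 61.1, P* ≈ 151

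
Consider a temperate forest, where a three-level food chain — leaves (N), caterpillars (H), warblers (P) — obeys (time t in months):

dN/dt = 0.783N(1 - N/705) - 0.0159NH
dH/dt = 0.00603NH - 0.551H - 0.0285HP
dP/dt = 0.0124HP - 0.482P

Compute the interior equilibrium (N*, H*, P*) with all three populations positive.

N* ≈ 149, H* ≈ 38.9, P* ≈ 12.1

From dP/dt = 0: 0.0124H* = 0.482, so H* = 38.9.
From dN/dt = 0: 0.783(1 - N*/705) = 0.0159·38.9, giving N* = 705·(1 - 0.789) = 149.
From dH/dt = 0: 0.00603·149 - 0.551 = 0.0285P*, so P* = 0.345/0.0285 = 12.1.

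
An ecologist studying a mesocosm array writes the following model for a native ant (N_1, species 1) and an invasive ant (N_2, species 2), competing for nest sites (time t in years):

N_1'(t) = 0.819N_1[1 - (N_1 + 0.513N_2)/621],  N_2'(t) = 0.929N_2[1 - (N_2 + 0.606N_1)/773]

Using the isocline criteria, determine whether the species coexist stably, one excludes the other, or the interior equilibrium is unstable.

Compare the nullcline intercepts: K1/α12 = 621/0.513 = 1210 > K2 = 773; K2/α21 = 773/0.606 = 1280 > K1 = 621.
Since both inequalities hold, each species can invade when rare, so the interior equilibrium is stable.

stable coexistence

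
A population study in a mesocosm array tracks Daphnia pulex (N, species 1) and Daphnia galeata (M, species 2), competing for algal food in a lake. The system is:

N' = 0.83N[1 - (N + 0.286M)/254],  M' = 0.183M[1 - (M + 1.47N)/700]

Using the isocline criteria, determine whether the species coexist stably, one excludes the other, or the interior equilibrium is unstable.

Compare the nullcline intercepts: K1/α12 = 254/0.286 = 888 > K2 = 700; K2/α21 = 700/1.47 = 476 > K1 = 254.
Since both inequalities hold, each species can invade when rare, so the interior equilibrium is stable.

stable coexistence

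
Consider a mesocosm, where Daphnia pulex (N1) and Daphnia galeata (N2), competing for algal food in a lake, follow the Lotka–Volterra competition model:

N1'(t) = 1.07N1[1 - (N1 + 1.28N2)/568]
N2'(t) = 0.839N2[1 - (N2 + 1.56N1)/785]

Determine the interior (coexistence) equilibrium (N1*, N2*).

N1* ≈ 438, N2* ≈ 101

Setting both brackets to zero gives the nullclines N1 + 1.28N2 = 568 and 1.56N1 + N2 = 785.
Substituting N2 = 785 - 1.56N1 into the first: N1(1 - 1.28·1.56) = 568 - 1.28·785.
So N1* = -437/-0.997 = 438, and then N2* = 785 - 1.56·438 = 101.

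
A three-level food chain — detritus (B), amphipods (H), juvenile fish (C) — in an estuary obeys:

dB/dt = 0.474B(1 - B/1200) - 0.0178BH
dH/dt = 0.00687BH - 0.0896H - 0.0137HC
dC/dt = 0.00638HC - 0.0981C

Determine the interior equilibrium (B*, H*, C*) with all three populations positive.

From dC/dt = 0: 0.00638H* = 0.0981, so H* = 15.4.
From dB/dt = 0: 0.474(1 - B*/1200) = 0.0178·15.4, giving B* = 1200·(1 - 0.577) = 507.
From dH/dt = 0: 0.00687·507 - 0.0896 = 0.0137C*, so C* = 3.39/0.0137 = 248.

B* ≈ 507, H* ≈ 15.4, C* ≈ 248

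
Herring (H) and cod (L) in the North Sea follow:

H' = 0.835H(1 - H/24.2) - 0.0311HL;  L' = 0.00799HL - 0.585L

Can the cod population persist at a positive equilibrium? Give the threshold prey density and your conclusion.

Threshold H = 73.2; K < 73.2, so no, the predator goes extinct.

The predator equation gives dL/dt > 0 only when H > 0.585/0.00799 = 73.2.
Without the predator, H → K = 24.2. Since 24.2 < 73.2, the predator cannot invade.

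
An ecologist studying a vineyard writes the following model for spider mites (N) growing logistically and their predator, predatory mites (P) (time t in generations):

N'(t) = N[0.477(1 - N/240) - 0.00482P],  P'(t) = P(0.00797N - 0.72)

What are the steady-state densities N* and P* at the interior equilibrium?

From dP/dt = 0 with P > 0: 0.00797N* = 0.72, so N* = 90.3.
Substitute into dN/dt = 0: 0.477(1 - 90.3/240) = 0.00482P*.
The bracket is 0.624, giving P* = 0.297/0.00482 = 61.7.

N* ≈ 90.3, P* ≈ 61.7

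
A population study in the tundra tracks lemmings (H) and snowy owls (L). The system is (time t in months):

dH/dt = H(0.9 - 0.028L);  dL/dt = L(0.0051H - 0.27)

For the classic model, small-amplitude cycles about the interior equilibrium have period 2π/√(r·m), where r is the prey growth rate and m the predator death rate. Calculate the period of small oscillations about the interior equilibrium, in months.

Here r = 0.9 and m = 0.27, so r·m = 0.243.
ω = √0.243 = 0.493 per month, hence T = 2π/ω ≈ 12.7 months.

T ≈ 12.7 months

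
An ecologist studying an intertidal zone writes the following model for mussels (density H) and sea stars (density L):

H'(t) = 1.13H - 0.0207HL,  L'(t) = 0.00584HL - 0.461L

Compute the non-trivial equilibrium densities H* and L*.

Set dL/dt = 0 with L > 0: 0.00584H - 0.461 = 0, so H* = 0.461/0.00584 = 78.9.
Set dH/dt = 0 with H > 0: 1.13 - 0.0207L = 0, so L* = 1.13/0.0207 = 54.6.

H* ≈ 78.9, L* ≈ 54.6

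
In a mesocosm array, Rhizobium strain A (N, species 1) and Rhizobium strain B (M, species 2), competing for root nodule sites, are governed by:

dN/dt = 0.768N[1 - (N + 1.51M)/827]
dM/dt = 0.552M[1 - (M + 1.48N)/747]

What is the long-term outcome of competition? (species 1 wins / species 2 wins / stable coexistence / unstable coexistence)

unstable coexistence (outcome depends on initial conditions)

Compare the nullcline intercepts: K1/α12 = 827/1.51 = 548 < K2 = 747; K2/α21 = 747/1.48 = 505 < K1 = 827.
Since both are reversed, neither can invade when rare; the interior point is a saddle.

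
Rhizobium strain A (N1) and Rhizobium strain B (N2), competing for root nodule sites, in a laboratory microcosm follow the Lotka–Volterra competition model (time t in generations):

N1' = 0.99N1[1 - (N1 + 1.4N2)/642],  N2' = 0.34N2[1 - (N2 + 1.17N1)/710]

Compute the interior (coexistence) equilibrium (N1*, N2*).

Setting both brackets to zero gives the nullclines N1 + 1.4N2 = 642 and 1.17N1 + N2 = 710.
Substituting N2 = 710 - 1.17N1 into the first: N1(1 - 1.4·1.17) = 642 - 1.4·710.
So N1* = -352/-0.638 = 552, and then N2* = 710 - 1.17·552 = 64.5.

N1* ≈ 552, N2* ≈ 64.5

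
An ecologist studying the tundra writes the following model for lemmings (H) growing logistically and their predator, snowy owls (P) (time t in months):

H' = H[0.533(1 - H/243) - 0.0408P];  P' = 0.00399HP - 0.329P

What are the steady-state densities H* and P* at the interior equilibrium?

H* ≈ 82.5, P* ≈ 8.63

From dP/dt = 0 with P > 0: 0.00399H* = 0.329, so H* = 82.5.
Substitute into dH/dt = 0: 0.533(1 - 82.5/243) = 0.0408P*.
The bracket is 0.661, giving P* = 0.352/0.0408 = 8.63.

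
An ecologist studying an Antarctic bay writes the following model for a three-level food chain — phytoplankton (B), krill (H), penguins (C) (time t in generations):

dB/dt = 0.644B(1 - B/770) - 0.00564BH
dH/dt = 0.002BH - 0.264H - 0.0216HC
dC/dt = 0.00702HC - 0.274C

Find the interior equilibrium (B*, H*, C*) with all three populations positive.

From dC/dt = 0: 0.00702H* = 0.274, so H* = 39.
From dB/dt = 0: 0.644(1 - B*/770) = 0.00564·39, giving B* = 770·(1 - 0.342) = 507.
From dH/dt = 0: 0.002·507 - 0.264 = 0.0216C*, so C* = 0.75/0.0216 = 34.7.

B* ≈ 507, H* ≈ 39, C* ≈ 34.7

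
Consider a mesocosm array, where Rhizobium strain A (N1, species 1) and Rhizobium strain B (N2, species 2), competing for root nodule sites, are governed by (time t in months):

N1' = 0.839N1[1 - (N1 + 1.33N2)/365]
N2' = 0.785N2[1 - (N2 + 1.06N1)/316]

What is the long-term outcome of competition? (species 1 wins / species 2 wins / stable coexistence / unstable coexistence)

Compare the nullcline intercepts: K1/α12 = 365/1.33 = 274 < K2 = 316; K2/α21 = 316/1.06 = 298 < K1 = 365.
Since both are reversed, neither can invade when rare; the interior point is a saddle.

unstable coexistence (outcome depends on initial conditions)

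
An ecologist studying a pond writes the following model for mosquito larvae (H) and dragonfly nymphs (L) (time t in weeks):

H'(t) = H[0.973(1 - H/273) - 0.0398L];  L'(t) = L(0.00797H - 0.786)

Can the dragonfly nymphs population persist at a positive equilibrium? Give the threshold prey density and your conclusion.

Threshold H = 98.6; K > 98.6, so yes, the predator persists.

The predator equation gives dL/dt > 0 only when H > 0.786/0.00797 = 98.6.
Without the predator, H → K = 273. Since 273 > 98.6, the predator can invade and persist.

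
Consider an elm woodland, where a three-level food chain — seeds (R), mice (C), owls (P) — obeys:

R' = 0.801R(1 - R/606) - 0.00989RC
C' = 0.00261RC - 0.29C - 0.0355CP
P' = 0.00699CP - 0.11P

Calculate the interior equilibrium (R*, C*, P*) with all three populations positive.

R* ≈ 488, C* ≈ 15.7, P* ≈ 27.7

From dP/dt = 0: 0.00699C* = 0.11, so C* = 15.7.
From dR/dt = 0: 0.801(1 - R*/606) = 0.00989·15.7, giving R* = 606·(1 - 0.194) = 488.
From dC/dt = 0: 0.00261·488 - 0.29 = 0.0355P*, so P* = 0.984/0.0355 = 27.7.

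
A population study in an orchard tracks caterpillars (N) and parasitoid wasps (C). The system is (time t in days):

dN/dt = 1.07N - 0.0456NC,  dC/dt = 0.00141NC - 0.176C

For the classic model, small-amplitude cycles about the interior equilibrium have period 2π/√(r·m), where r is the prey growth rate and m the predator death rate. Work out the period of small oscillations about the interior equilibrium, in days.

Here r = 1.07 and m = 0.176, so r·m = 0.188.
ω = √0.188 = 0.434 per day, hence T = 2π/ω ≈ 14.5 days.

T ≈ 14.5 days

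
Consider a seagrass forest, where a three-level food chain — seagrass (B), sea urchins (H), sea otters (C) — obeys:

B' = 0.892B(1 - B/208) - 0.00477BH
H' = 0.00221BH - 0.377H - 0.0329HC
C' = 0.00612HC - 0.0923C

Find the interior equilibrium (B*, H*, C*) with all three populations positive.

B* ≈ 191, H* ≈ 15.1, C* ≈ 1.39

From dC/dt = 0: 0.00612H* = 0.0923, so H* = 15.1.
From dB/dt = 0: 0.892(1 - B*/208) = 0.00477·15.1, giving B* = 208·(1 - 0.0806) = 191.
From dH/dt = 0: 0.00221·191 - 0.377 = 0.0329C*, so C* = 0.0456/0.0329 = 1.39.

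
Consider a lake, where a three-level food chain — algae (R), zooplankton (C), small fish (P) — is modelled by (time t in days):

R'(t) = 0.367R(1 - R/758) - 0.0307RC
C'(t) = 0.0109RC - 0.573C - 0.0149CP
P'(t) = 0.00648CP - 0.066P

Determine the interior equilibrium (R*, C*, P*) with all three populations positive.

From dP/dt = 0: 0.00648C* = 0.066, so C* = 10.2.
From dR/dt = 0: 0.367(1 - R*/758) = 0.0307·10.2, giving R* = 758·(1 - 0.852) = 112.
From dC/dt = 0: 0.0109·112 - 0.573 = 0.0149P*, so P* = 0.65/0.0149 = 43.6.

R* ≈ 112, C* ≈ 10.2, P* ≈ 43.6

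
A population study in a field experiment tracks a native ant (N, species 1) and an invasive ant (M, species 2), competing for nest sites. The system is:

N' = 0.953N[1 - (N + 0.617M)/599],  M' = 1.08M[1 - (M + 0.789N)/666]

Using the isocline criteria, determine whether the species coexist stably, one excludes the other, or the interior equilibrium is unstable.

Compare the nullcline intercepts: K1/α12 = 599/0.617 = 971 > K2 = 666; K2/α21 = 666/0.789 = 844 > K1 = 599.
Since both inequalities hold, each species can invade when rare, so the interior equilibrium is stable.

stable coexistence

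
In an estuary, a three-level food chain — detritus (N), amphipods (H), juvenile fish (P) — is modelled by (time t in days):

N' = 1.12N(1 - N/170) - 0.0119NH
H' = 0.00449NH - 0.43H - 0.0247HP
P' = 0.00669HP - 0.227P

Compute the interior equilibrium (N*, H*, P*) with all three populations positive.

From dP/dt = 0: 0.00669H* = 0.227, so H* = 33.9.
From dN/dt = 0: 1.12(1 - N*/170) = 0.0119·33.9, giving N* = 170·(1 - 0.361) = 109.
From dH/dt = 0: 0.00449·109 - 0.43 = 0.0247P*, so P* = 0.0581/0.0247 = 2.35.

N* ≈ 109, H* ≈ 33.9, P* ≈ 2.35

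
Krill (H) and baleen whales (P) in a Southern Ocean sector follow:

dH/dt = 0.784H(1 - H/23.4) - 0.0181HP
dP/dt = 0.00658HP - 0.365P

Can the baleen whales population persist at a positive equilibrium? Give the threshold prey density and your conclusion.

The predator equation gives dP/dt > 0 only when H > 0.365/0.00658 = 55.5.
Without the predator, H → K = 23.4. Since 23.4 < 55.5, the predator cannot invade.

Threshold H = 55.5; K < 55.5, so no, the predator goes extinct.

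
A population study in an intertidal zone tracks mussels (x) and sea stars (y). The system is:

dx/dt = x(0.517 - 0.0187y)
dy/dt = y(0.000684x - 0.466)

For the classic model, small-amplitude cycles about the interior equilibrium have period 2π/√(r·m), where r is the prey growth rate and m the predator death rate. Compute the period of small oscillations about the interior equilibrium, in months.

T ≈ 12.8 months

Here r = 0.517 and m = 0.466, so r·m = 0.241.
ω = √0.241 = 0.491 per month, hence T = 2π/ω ≈ 12.8 months.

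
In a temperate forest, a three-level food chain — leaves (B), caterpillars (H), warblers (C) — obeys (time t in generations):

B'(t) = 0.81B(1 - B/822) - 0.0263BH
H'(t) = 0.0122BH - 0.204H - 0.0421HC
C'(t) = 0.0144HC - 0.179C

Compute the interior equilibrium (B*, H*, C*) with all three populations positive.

From dC/dt = 0: 0.0144H* = 0.179, so H* = 12.4.
From dB/dt = 0: 0.81(1 - B*/822) = 0.0263·12.4, giving B* = 822·(1 - 0.404) = 490.
From dH/dt = 0: 0.0122·490 - 0.204 = 0.0421C*, so C* = 5.78/0.0421 = 137.

B* ≈ 490, H* ≈ 12.4, C* ≈ 137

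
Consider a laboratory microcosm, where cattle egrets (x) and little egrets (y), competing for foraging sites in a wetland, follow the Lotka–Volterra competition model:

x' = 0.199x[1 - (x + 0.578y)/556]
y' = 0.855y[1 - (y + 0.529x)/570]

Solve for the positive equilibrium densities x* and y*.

Setting both brackets to zero gives the nullclines x + 0.578y = 556 and 0.529x + y = 570.
Substituting y = 570 - 0.529x into the first: x(1 - 0.578·0.529) = 556 - 0.578·570.
So x* = 227/0.694 = 326, and then y* = 570 - 0.529·326 = 397.

x* ≈ 326, y* ≈ 397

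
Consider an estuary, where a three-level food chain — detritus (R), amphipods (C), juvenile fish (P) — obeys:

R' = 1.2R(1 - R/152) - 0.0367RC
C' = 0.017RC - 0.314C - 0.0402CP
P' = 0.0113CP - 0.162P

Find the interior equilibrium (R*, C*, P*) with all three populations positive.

R* ≈ 85.4, C* ≈ 14.3, P* ≈ 28.3

From dP/dt = 0: 0.0113C* = 0.162, so C* = 14.3.
From dR/dt = 0: 1.2(1 - R*/152) = 0.0367·14.3, giving R* = 152·(1 - 0.438) = 85.4.
From dC/dt = 0: 0.017·85.4 - 0.314 = 0.0402P*, so P* = 1.14/0.0402 = 28.3.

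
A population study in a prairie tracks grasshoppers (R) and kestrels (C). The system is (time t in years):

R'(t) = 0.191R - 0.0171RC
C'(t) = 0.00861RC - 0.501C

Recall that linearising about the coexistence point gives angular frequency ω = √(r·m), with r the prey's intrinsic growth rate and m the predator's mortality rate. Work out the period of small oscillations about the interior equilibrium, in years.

T ≈ 20.3 years

Here r = 0.191 and m = 0.501, so r·m = 0.0957.
ω = √0.0957 = 0.309 per year, hence T = 2π/ω ≈ 20.3 years.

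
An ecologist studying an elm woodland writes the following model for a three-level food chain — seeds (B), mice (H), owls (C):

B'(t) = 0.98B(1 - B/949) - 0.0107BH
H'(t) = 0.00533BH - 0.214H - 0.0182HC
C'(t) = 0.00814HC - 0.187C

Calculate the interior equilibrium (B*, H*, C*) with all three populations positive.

From dC/dt = 0: 0.00814H* = 0.187, so H* = 23.
From dB/dt = 0: 0.98(1 - B*/949) = 0.0107·23, giving B* = 949·(1 - 0.251) = 711.
From dH/dt = 0: 0.00533·711 - 0.214 = 0.0182C*, so C* = 3.58/0.0182 = 196.

B* ≈ 711, H* ≈ 23, C* ≈ 196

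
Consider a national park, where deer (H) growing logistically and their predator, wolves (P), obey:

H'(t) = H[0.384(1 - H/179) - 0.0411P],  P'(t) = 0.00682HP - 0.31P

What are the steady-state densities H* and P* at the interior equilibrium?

From dP/dt = 0 with P > 0: 0.00682H* = 0.31, so H* = 45.5.
Substitute into dH/dt = 0: 0.384(1 - 45.5/179) = 0.0411P*.
The bracket is 0.746, giving P* = 0.286/0.0411 = 6.97.

H* ≈ 45.5, P* ≈ 6.97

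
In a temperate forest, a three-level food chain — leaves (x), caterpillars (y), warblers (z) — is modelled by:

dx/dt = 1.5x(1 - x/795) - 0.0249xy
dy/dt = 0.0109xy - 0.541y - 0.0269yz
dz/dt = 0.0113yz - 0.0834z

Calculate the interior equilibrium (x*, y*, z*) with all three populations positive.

x* ≈ 698, y* ≈ 7.38, z* ≈ 263

From dz/dt = 0: 0.0113y* = 0.0834, so y* = 7.38.
From dx/dt = 0: 1.5(1 - x*/795) = 0.0249·7.38, giving x* = 795·(1 - 0.123) = 698.
From dy/dt = 0: 0.0109·698 - 0.541 = 0.0269z*, so z* = 7.06/0.0269 = 263.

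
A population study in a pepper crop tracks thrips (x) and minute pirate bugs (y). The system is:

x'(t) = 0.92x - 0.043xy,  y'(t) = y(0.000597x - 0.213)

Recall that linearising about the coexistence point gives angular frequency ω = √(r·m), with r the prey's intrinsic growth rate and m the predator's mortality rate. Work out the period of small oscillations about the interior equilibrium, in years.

T ≈ 14.2 years

Here r = 0.92 and m = 0.213, so r·m = 0.196.
ω = √0.196 = 0.443 per year, hence T = 2π/ω ≈ 14.2 years.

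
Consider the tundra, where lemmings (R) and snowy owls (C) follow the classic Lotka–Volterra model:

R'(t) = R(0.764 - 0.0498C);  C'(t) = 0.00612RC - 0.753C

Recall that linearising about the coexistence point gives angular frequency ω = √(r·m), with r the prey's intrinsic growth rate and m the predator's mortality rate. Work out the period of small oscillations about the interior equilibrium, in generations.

Here r = 0.764 and m = 0.753, so r·m = 0.575.
ω = √0.575 = 0.758 per generation, hence T = 2π/ω ≈ 8.28 generations.

T ≈ 8.28 generations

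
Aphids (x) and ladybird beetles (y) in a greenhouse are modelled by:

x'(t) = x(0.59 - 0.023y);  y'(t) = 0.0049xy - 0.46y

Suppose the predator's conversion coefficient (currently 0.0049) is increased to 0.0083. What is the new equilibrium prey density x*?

At the interior fixed point, setting dy/dt = 0 with y > 0 fixes x* = (predator death rate)/(xy coefficient) — independent of the other coefficients.
With the change, x* = 0.46/0.0083 = 55.4; it falls from 93.9.

x* ≈ 55.4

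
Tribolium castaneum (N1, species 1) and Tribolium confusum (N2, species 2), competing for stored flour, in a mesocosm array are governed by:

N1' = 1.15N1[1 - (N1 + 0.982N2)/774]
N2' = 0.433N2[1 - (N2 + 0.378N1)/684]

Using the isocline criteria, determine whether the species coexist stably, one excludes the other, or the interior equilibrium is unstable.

stable coexistence

Compare the nullcline intercepts: K1/α12 = 774/0.982 = 788 > K2 = 684; K2/α21 = 684/0.378 = 1810 > K1 = 774.
Since both inequalities hold, each species can invade when rare, so the interior equilibrium is stable.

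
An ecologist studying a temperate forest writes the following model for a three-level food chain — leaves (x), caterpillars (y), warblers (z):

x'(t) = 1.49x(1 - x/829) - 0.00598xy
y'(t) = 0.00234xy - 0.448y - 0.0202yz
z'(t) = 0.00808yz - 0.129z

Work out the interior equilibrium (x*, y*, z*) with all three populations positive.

From dz/dt = 0: 0.00808y* = 0.129, so y* = 16.
From dx/dt = 0: 1.49(1 - x*/829) = 0.00598·16, giving x* = 829·(1 - 0.0641) = 776.
From dy/dt = 0: 0.00234·776 - 0.448 = 0.0202z*, so z* = 1.37/0.0202 = 67.7.

x* ≈ 776, y* ≈ 16, z* ≈ 67.7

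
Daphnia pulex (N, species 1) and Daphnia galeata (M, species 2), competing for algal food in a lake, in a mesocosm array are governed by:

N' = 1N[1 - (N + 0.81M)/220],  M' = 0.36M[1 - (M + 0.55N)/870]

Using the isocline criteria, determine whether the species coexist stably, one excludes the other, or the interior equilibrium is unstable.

Compare the nullcline intercepts: K1/α12 = 220/0.81 = 272 < K2 = 870; K2/α21 = 870/0.55 = 1580 > K1 = 220.
Since the inequalities point opposite ways, species 2 can invade but species 1 cannot.

species 2 excludes species 1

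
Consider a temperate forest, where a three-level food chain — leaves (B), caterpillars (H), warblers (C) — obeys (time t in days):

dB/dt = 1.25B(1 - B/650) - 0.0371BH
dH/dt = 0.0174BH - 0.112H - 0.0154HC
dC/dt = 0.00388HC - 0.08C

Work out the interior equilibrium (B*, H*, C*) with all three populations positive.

From dC/dt = 0: 0.00388H* = 0.08, so H* = 20.6.
From dB/dt = 0: 1.25(1 - B*/650) = 0.0371·20.6, giving B* = 650·(1 - 0.612) = 252.
From dH/dt = 0: 0.0174·252 - 0.112 = 0.0154C*, so C* = 4.28/0.0154 = 278.

B* ≈ 252, H* ≈ 20.6, C* ≈ 278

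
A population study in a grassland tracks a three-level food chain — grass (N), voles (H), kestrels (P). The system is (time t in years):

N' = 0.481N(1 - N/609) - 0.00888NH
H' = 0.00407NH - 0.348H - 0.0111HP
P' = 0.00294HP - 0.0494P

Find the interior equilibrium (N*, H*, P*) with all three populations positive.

From dP/dt = 0: 0.00294H* = 0.0494, so H* = 16.8.
From dN/dt = 0: 0.481(1 - N*/609) = 0.00888·16.8, giving N* = 609·(1 - 0.31) = 420.
From dH/dt = 0: 0.00407·420 - 0.348 = 0.0111P*, so P* = 1.36/0.0111 = 123.

N* ≈ 420, H* ≈ 16.8, P* ≈ 123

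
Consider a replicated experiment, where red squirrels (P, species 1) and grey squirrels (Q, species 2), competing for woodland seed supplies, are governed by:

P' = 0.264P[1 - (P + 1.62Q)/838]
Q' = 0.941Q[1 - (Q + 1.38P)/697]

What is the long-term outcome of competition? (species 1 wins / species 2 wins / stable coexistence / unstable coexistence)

unstable coexistence (outcome depends on initial conditions)

Compare the nullcline intercepts: K1/α12 = 838/1.62 = 517 < K2 = 697; K2/α21 = 697/1.38 = 505 < K1 = 838.
Since both are reversed, neither can invade when rare; the interior point is a saddle.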